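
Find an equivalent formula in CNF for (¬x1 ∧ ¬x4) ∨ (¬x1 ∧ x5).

¬x1 ∧ (¬x4 ∨ x5)

(¬x1 ∧ ¬x4) ∨ (¬x1 ∧ x5)
= (¬x1 ∨ ¬x1) ∧ (¬x1 ∨ x5) ∧ (¬x4 ∨ ¬x1) ∧ (¬x4 ∨ x5)
= ¬x1 ∧ (¬x4 ∨ x5)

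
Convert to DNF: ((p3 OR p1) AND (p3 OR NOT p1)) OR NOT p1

p3 OR NOT p1

((p3 OR p1) AND (p3 OR NOT p1)) OR NOT p1
≡ (p3 AND p3) OR (p3 AND NOT p1) OR (p1 AND p3) OR (p1 AND NOT p1) OR NOT p1
≡ p3 OR NOT p1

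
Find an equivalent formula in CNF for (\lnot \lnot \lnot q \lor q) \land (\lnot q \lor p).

\lnot q \lor p

(\lnot \lnot \lnot q \lor q) \land (\lnot q \lor p)
≡ (\lnot q \lor q) \land (\lnot q \lor p)   [double negation]
≡ \lnot q \lor p   [simplify]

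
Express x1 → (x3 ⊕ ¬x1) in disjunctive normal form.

¬x1 ∨ (x3 ∧ x1)

x1 → (x3 ⊕ ¬x1)
⇔ ¬x1 ∨ (x3 ⊕ ¬x1)   — eliminate →
⇔ ¬x1 ∨ (x3 ∧ ¬¬x1) ∨ (¬x3 ∧ ¬x1)   — expand ⊕
⇔ ¬x1 ∨ (x3 ∧ x1) ∨ (¬x3 ∧ ¬x1)   — double negation
⇔ ¬x1 ∨ (x3 ∧ x1)   — simplify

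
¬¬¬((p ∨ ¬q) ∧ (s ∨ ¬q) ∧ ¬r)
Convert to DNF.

¬¬¬((p ∨ ¬q) ∧ (s ∨ ¬q) ∧ ¬r)
≡ ¬((p ∨ ¬q) ∧ (s ∨ ¬q) ∧ ¬r)
≡ ¬(p ∨ ¬q) ∨ ¬(s ∨ ¬q) ∨ ¬¬r
≡ ¬p ∧ ¬¬q ∨ ¬(s ∨ ¬q) ∨ ¬¬r
≡ ¬p ∧ q ∨ ¬(s ∨ ¬q) ∨ ¬¬r
≡ ¬p ∧ q ∨ ¬s ∧ ¬¬q ∨ ¬¬r
≡ ¬p ∧ q ∨ ¬s ∧ q ∨ ¬¬r
≡ ¬p ∧ q ∨ ¬s ∧ q ∨ r

¬p ∧ q ∨ ¬s ∧ q ∨ r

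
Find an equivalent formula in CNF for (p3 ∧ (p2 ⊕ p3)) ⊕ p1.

(p3 ∨ p1) ∧ (¬p2 ∨ ¬p3 ∨ p1) ∧ (¬p3 ∨ p2 ∨ ¬p1)

(p3 ∧ (p2 ⊕ p3)) ⊕ p1
≡ ((p3 ∧ (p2 ⊕ p3)) ∨ p1) ∧ ¬(p3 ∧ (p2 ⊕ p3) ∧ p1)   [expand ⊕]
≡ ((p3 ∧ (p2 ∨ p3) ∧ ¬(p2 ∧ p3)) ∨ p1) ∧ ¬(p3 ∧ (p2 ⊕ p3) ∧ p1)   [expand ⊕]
≡ ((p3 ∧ (p2 ∨ p3) ∧ ¬(p2 ∧ p3)) ∨ p1) ∧ ¬(p3 ∧ (p2 ∨ p3) ∧ ¬(p2 ∧ p3) ∧ p1)   [expand ⊕]
≡ ((p3 ∧ (p2 ∨ p3) ∧ (¬p2 ∨ ¬p3)) ∨ p1) ∧ ¬(p3 ∧ (p2 ∨ p3) ∧ ¬(p2 ∧ p3) ∧ p1)   [De Morgan]
≡ ((p3 ∧ (p2 ∨ p3) ∧ (¬p2 ∨ ¬p3)) ∨ p1) ∧ (¬p3 ∨ ¬(p2 ∨ p3) ∨ ¬¬(p2 ∧ p3) ∨ ¬p1)   [De Morgan]
≡ ((p3 ∧ (p2 ∨ p3) ∧ (¬p2 ∨ ¬p3)) ∨ p1) ∧ (¬p3 ∨ (¬p2 ∧ ¬p3) ∨ ¬¬(p2 ∧ p3) ∨ ¬p1)   [De Morgan]
≡ ((p3 ∧ (p2 ∨ p3) ∧ (¬p2 ∨ ¬p3)) ∨ p1) ∧ (¬p3 ∨ (¬p2 ∧ ¬p3) ∨ (p2 ∧ p3) ∨ ¬p1)   [double negation]
≡ (p3 ∨ p1) ∧ (p2 ∨ p3 ∨ p1) ∧ (¬p2 ∨ ¬p3 ∨ p1) ∧ (¬p3 ∨ ¬p2 ∨ p2 ∨ ¬p1) ∧ (¬p3 ∨ ¬p2 ∨ p3 ∨ ¬p1) ∧ (¬p3 ∨ ¬p3 ∨ p2 ∨ ¬p1) ∧ (¬p3 ∨ ¬p3 ∨ p3 ∨ ¬p1)   [distribute ∨ over ∧]
≡ (p3 ∨ p1) ∧ (¬p2 ∨ ¬p3 ∨ p1) ∧ (¬p3 ∨ p2 ∨ ¬p1)   [simplify]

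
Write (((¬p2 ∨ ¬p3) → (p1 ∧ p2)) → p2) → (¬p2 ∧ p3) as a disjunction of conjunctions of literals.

(((¬p2 ∨ ¬p3) → (p1 ∧ p2)) → p2) → (¬p2 ∧ p3)
≡ ¬(((¬p2 ∨ ¬p3) → (p1 ∧ p2)) → p2) ∨ (¬p2 ∧ p3)   [eliminate →]
≡ ¬(¬((¬p2 ∨ ¬p3) → (p1 ∧ p2)) ∨ p2) ∨ (¬p2 ∧ p3)   [eliminate →]
≡ ¬(¬(¬(¬p2 ∨ ¬p3) ∨ (p1 ∧ p2)) ∨ p2) ∨ (¬p2 ∧ p3)   [eliminate →]
≡ (¬¬(¬(¬p2 ∨ ¬p3) ∨ (p1 ∧ p2)) ∧ ¬p2) ∨ (¬p2 ∧ p3)   [De Morgan]
≡ ((¬(¬p2 ∨ ¬p3) ∨ (p1 ∧ p2)) ∧ ¬p2) ∨ (¬p2 ∧ p3)   [double negation]
≡ (((¬¬p2 ∧ ¬¬p3) ∨ (p1 ∧ p2)) ∧ ¬p2) ∨ (¬p2 ∧ p3)   [De Morgan]
≡ (((p2 ∧ ¬¬p3) ∨ (p1 ∧ p2)) ∧ ¬p2) ∨ (¬p2 ∧ p3)   [double negation]
≡ (((p2 ∧ p3) ∨ (p1 ∧ p2)) ∧ ¬p2) ∨ (¬p2 ∧ p3)   [double negation]
≡ (p2 ∧ p3 ∧ ¬p2) ∨ (p1 ∧ p2 ∧ ¬p2) ∨ (¬p2 ∧ p3)   [distribute ∧ over ∨]
≡ ¬p2 ∧ p3   [simplify]

¬p2 ∧ p3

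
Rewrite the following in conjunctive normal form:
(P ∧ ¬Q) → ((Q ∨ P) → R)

¬P ∨ Q ∨ R

(P ∧ ¬Q) → ((Q ∨ P) → R)
⇔ ¬(P ∧ ¬Q) ∨ ((Q ∨ P) → R)
⇔ ¬(P ∧ ¬Q) ∨ ¬(Q ∨ P) ∨ R
⇔ ¬P ∨ ¬¬Q ∨ ¬(Q ∨ P) ∨ R
⇔ ¬P ∨ Q ∨ ¬(Q ∨ P) ∨ R
⇔ ¬P ∨ Q ∨ (¬Q ∧ ¬P) ∨ R
⇔ (¬P ∨ Q ∨ ¬Q ∨ R) ∧ (¬P ∨ Q ∨ ¬P ∨ R)
⇔ ¬P ∨ Q ∨ R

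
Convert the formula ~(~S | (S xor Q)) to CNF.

S & (~S | Q)

~(~S | (S xor Q))
≡ ~(~S | ((S | Q) & ~(S & Q)))   — expand xor
≡ ~~S & ~((S | Q) & ~(S & Q))   — De Morgan
≡ S & ~((S | Q) & ~(S & Q))   — double negation
≡ S & (~(S | Q) | ~~(S & Q))   — De Morgan
≡ S & ((~S & ~Q) | ~~(S & Q))   — De Morgan
≡ S & ((~S & ~Q) | (S & Q))   — double negation
≡ S & (~S | S) & (~S | Q) & (~Q | S) & (~Q | Q)   — distribute | over &
≡ S & (~S | Q)   — simplify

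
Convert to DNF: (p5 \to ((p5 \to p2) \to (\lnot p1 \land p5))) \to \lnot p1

(p5 \land p2 \land p1) \lor \lnot p1

(p5 \to ((p5 \to p2) \to (\lnot p1 \land p5))) \to \lnot p1
≡ \lnot (p5 \to ((p5 \to p2) \to (\lnot p1 \land p5))) \lor \lnot p1   (eliminate \to)
≡ \lnot (\lnot p5 \lor ((p5 \to p2) \to (\lnot p1 \land p5))) \lor \lnot p1   (eliminate \to)
≡ \lnot (\lnot p5 \lor \lnot (p5 \to p2) \lor (\lnot p1 \land p5)) \lor \lnot p1   (eliminate \to)
≡ \lnot (\lnot p5 \lor \lnot (\lnot p5 \lor p2) \lor (\lnot p1 \land p5)) \lor \lnot p1   (eliminate \to)
≡ (\lnot \lnot p5 \land \lnot \lnot (\lnot p5 \lor p2) \land \lnot (\lnot p1 \land p5)) \lor \lnot p1   (De Morgan)
≡ (p5 \land \lnot \lnot (\lnot p5 \lor p2) \land \lnot (\lnot p1 \land p5)) \lor \lnot p1   (double negation)
≡ (p5 \land (\lnot p5 \lor p2) \land \lnot (\lnot p1 \land p5)) \lor \lnot p1   (double negation)
≡ (p5 \land (\lnot p5 \lor p2) \land (\lnot \lnot p1 \lor \lnot p5)) \lor \lnot p1   (De Morgan)
≡ (p5 \land (\lnot p5 \lor p2) \land (p1 \lor \lnot p5)) \lor \lnot p1   (double negation)
≡ (p5 \land \lnot p5 \land p1) \lor (p5 \land \lnot p5 \land \lnot p5) \lor (p5 \land p2 \land p1) \lor (p5 \land p2 \land \lnot p5) \lor \lnot p1   (distribute \land over \lor)
≡ (p5 \land p2 \land p1) \lor \lnot p1   (simplify)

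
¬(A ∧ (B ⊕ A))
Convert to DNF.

¬A ∨ (A ∧ B)

¬(A ∧ (B ⊕ A))
≡ ¬(A ∧ ((B ∧ ¬A) ∨ (¬B ∧ A)))   [expand ⊕]
≡ ¬A ∨ ¬((B ∧ ¬A) ∨ (¬B ∧ A))   [De Morgan]
≡ ¬A ∨ (¬(B ∧ ¬A) ∧ ¬(¬B ∧ A))   [De Morgan]
≡ ¬A ∨ ((¬B ∨ ¬¬A) ∧ ¬(¬B ∧ A))   [De Morgan]
≡ ¬A ∨ ((¬B ∨ A) ∧ ¬(¬B ∧ A))   [double negation]
≡ ¬A ∨ ((¬B ∨ A) ∧ (¬¬B ∨ ¬A))   [De Morgan]
≡ ¬A ∨ ((¬B ∨ A) ∧ (B ∨ ¬A))   [double negation]
≡ ¬A ∨ (¬B ∧ B) ∨ (¬B ∧ ¬A) ∨ (A ∧ B) ∨ (A ∧ ¬A)   [distribute ∧ over ∨]
≡ ¬A ∨ (A ∧ B)   [simplify]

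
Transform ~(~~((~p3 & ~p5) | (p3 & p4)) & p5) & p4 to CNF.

~(~~((~p3 & ~p5) | (p3 & p4)) & p5) & p4
≡ (~~~((~p3 & ~p5) | (p3 & p4)) | ~p5) & p4   [De Morgan]
≡ (~((~p3 & ~p5) | (p3 & p4)) | ~p5) & p4   [double negation]
≡ ((~(~p3 & ~p5) & ~(p3 & p4)) | ~p5) & p4   [De Morgan]
≡ (((~~p3 | ~~p5) & ~(p3 & p4)) | ~p5) & p4   [De Morgan]
≡ (((p3 | ~~p5) & ~(p3 & p4)) | ~p5) & p4   [double negation]
≡ (((p3 | p5) & ~(p3 & p4)) | ~p5) & p4   [double negation]
≡ (((p3 | p5) & (~p3 | ~p4)) | ~p5) & p4   [De Morgan]
≡ (p3 | p5 | ~p5) & (~p3 | ~p4 | ~p5) & p4   [distribute | over &]
≡ (~p3 | ~p4 | ~p5) & p4   [simplify]

(~p3 | ~p4 | ~p5) & p4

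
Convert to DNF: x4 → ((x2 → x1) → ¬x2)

¬x4 ∨ (x2 ∧ ¬x1) ∨ ¬x2

x4 → ((x2 → x1) → ¬x2)
⇔ ¬x4 ∨ ((x2 → x1) → ¬x2)
⇔ ¬x4 ∨ ¬(x2 → x1) ∨ ¬x2
⇔ ¬x4 ∨ ¬(¬x2 ∨ x1) ∨ ¬x2
⇔ ¬x4 ∨ (¬¬x2 ∧ ¬x1) ∨ ¬x2
⇔ ¬x4 ∨ (x2 ∧ ¬x1) ∨ ¬x2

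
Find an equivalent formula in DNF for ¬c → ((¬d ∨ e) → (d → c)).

¬c → ((¬d ∨ e) → (d → c))
≡ ¬¬c ∨ ((¬d ∨ e) → (d → c))   — eliminate →
≡ ¬¬c ∨ ¬(¬d ∨ e) ∨ (d → c)   — eliminate →
≡ ¬¬c ∨ ¬(¬d ∨ e) ∨ ¬d ∨ c   — eliminate →
≡ c ∨ ¬(¬d ∨ e) ∨ ¬d ∨ c   — double negation
≡ c ∨ (¬¬d ∧ ¬e) ∨ ¬d ∨ c   — De Morgan
≡ c ∨ (d ∧ ¬e) ∨ ¬d ∨ c   — double negation
≡ c ∨ (d ∧ ¬e) ∨ ¬d   — simplify

c ∨ (d ∧ ¬e) ∨ ¬d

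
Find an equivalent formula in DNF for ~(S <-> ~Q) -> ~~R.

~(S <-> ~Q) -> ~~R
≡ ~~(S <-> ~Q) | ~~R   — eliminate ->
≡ ~~((S -> ~Q) & (~Q -> S)) | ~~R   — eliminate <->
≡ ~~((~S | ~Q) & (~Q -> S)) | ~~R   — eliminate ->
≡ ~~((~S | ~Q) & (~~Q | S)) | ~~R   — eliminate ->
≡ ((~S | ~Q) & (~~Q | S)) | ~~R   — double negation
≡ ((~S | ~Q) & (Q | S)) | ~~R   — double negation
≡ ((~S | ~Q) & (Q | S)) | R   — double negation
≡ (~S & Q) | (~S & S) | (~Q & Q) | (~Q & S) | R   — distribute & over |
≡ (~S & Q) | (~Q & S) | R   — simplify

(~S & Q) | (~Q & S) | R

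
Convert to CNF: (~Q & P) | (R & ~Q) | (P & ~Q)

~Q & (P | R)

(~Q & P) | (R & ~Q) | (P & ~Q)
≡ (~Q | R | P) & (~Q | R | ~Q) & (~Q | ~Q | P) & (~Q | ~Q | ~Q) & (P | R | P) & (P | R | ~Q) & (P | ~Q | P) & (P | ~Q | ~Q)
≡ ~Q & (P | R)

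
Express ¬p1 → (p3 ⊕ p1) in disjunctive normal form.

¬p1 → (p3 ⊕ p1)
⇔ ¬¬p1 ∨ (p3 ⊕ p1)   — eliminate →
⇔ ¬¬p1 ∨ (p3 ∧ ¬p1) ∨ (¬p3 ∧ p1)   — expand ⊕
⇔ p1 ∨ (p3 ∧ ¬p1) ∨ (¬p3 ∧ p1)   — double negation
⇔ p1 ∨ (p3 ∧ ¬p1)   — simplify

p1 ∨ (p3 ∧ ¬p1)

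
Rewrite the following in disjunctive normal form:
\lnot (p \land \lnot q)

\lnot p \lor q

\lnot (p \land \lnot q)
≡ \lnot p \lor \lnot \lnot q
≡ \lnot p \lor q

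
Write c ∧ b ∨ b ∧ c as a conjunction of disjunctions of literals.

c ∧ b ∨ b ∧ c
= (c ∨ b) ∧ (c ∨ c) ∧ (b ∨ b) ∧ (b ∨ c)   [distribute ∨ over ∧]
= c ∧ b   [simplify]

c ∧ b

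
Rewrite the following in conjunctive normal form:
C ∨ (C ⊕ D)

C ∨ (C ⊕ D)
≡ C ∨ (C ∨ D) ∧ ¬(C ∧ D)   — expand ⊕
≡ C ∨ (C ∨ D) ∧ (¬C ∨ ¬D)   — De Morgan
≡ (C ∨ C ∨ D) ∧ (C ∨ ¬C ∨ ¬D)   — distribute ∨ over ∧
≡ C ∨ D   — simplify

C ∨ D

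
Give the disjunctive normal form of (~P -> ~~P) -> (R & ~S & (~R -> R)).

(~P -> ~~P) -> (R & ~S & (~R -> R))
⇔ ~(~P -> ~~P) | (R & ~S & (~R -> R))   (eliminate ->)
⇔ ~(~~P | ~~P) | (R & ~S & (~R -> R))   (eliminate ->)
⇔ ~(~~P | ~~P) | (R & ~S & (~~R | R))   (eliminate ->)
⇔ (~~~P & ~~~P) | (R & ~S & (~~R | R))   (De Morgan)
⇔ (~P & ~~~P) | (R & ~S & (~~R | R))   (double negation)
⇔ (~P & ~P) | (R & ~S & (~~R | R))   (double negation)
⇔ (~P & ~P) | (R & ~S & (R | R))   (double negation)
⇔ (~P & ~P) | (R & ~S & R) | (R & ~S & R)   (distribute & over |)
⇔ ~P | (R & ~S)   (simplify)

~P | (R & ~S)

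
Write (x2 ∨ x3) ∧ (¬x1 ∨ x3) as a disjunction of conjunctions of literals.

(x2 ∧ ¬x1) ∨ x3

(x2 ∨ x3) ∧ (¬x1 ∨ x3)
≡ (x2 ∧ ¬x1) ∨ (x2 ∧ x3) ∨ (x3 ∧ ¬x1) ∨ (x3 ∧ x3)
≡ (x2 ∧ ¬x1) ∨ x3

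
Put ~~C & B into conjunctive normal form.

C & B

~~C & B
= C & B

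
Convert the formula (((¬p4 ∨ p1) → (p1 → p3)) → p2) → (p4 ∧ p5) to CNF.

(((¬p4 ∨ p1) → (p1 → p3)) → p2) → (p4 ∧ p5)
≡ ¬(((¬p4 ∨ p1) → (p1 → p3)) → p2) ∨ (p4 ∧ p5)   (eliminate →)
≡ ¬(¬((¬p4 ∨ p1) → (p1 → p3)) ∨ p2) ∨ (p4 ∧ p5)   (eliminate →)
≡ ¬(¬(¬(¬p4 ∨ p1) ∨ (p1 → p3)) ∨ p2) ∨ (p4 ∧ p5)   (eliminate →)
≡ ¬(¬(¬(¬p4 ∨ p1) ∨ ¬p1 ∨ p3) ∨ p2) ∨ (p4 ∧ p5)   (eliminate →)
≡ (¬¬(¬(¬p4 ∨ p1) ∨ ¬p1 ∨ p3) ∧ ¬p2) ∨ (p4 ∧ p5)   (De Morgan)
≡ ((¬(¬p4 ∨ p1) ∨ ¬p1 ∨ p3) ∧ ¬p2) ∨ (p4 ∧ p5)   (double negation)
≡ (((¬¬p4 ∧ ¬p1) ∨ ¬p1 ∨ p3) ∧ ¬p2) ∨ (p4 ∧ p5)   (De Morgan)
≡ (((p4 ∧ ¬p1) ∨ ¬p1 ∨ p3) ∧ ¬p2) ∨ (p4 ∧ p5)   (double negation)
≡ (p4 ∨ ¬p1 ∨ p3 ∨ p4) ∧ (p4 ∨ ¬p1 ∨ p3 ∨ p5) ∧ (¬p1 ∨ ¬p1 ∨ p3 ∨ p4) ∧ (¬p1 ∨ ¬p1 ∨ p3 ∨ p5) ∧ (¬p2 ∨ p4) ∧ (¬p2 ∨ p5)   (distribute ∨ over ∧)
≡ (p4 ∨ ¬p1 ∨ p3) ∧ (¬p1 ∨ p3 ∨ p5) ∧ (¬p2 ∨ p4) ∧ (¬p2 ∨ p5)   (simplify)

(p4 ∨ ¬p1 ∨ p3) ∧ (¬p1 ∨ p3 ∨ p5) ∧ (¬p2 ∨ p4) ∧ (¬p2 ∨ p5)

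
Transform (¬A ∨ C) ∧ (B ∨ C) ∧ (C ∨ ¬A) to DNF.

(¬A ∨ C) ∧ (B ∨ C) ∧ (C ∨ ¬A)
= (¬A ∧ B ∧ C) ∨ (¬A ∧ B ∧ ¬A) ∨ (¬A ∧ C ∧ C) ∨ (¬A ∧ C ∧ ¬A) ∨ (C ∧ B ∧ C) ∨ (C ∧ B ∧ ¬A) ∨ (C ∧ C ∧ C) ∨ (C ∧ C ∧ ¬A)   [distribute ∧ over ∨]
= (¬A ∧ B) ∨ C   [simplify]

(¬A ∧ B) ∨ C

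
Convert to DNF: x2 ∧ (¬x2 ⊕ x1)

x2 ∧ (¬x2 ⊕ x1)
≡ x2 ∧ (¬x2 ∧ ¬x1 ∨ ¬¬x2 ∧ x1)   [expand ⊕]
≡ x2 ∧ (¬x2 ∧ ¬x1 ∨ x2 ∧ x1)   [double negation]
≡ x2 ∧ ¬x2 ∧ ¬x1 ∨ x2 ∧ x2 ∧ x1   [distribute ∧ over ∨]
≡ x2 ∧ x1   [simplify]

x2 ∧ x1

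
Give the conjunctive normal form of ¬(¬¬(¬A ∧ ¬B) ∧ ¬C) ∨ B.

A ∨ B ∨ C

¬(¬¬(¬A ∧ ¬B) ∧ ¬C) ∨ B
= ¬¬¬(¬A ∧ ¬B) ∨ ¬¬C ∨ B   — De Morgan
= ¬(¬A ∧ ¬B) ∨ ¬¬C ∨ B   — double negation
= ¬¬A ∨ ¬¬B ∨ ¬¬C ∨ B   — De Morgan
= A ∨ ¬¬B ∨ ¬¬C ∨ B   — double negation
= A ∨ B ∨ ¬¬C ∨ B   — double negation
= A ∨ B ∨ C ∨ B   — double negation
= A ∨ B ∨ C   — simplify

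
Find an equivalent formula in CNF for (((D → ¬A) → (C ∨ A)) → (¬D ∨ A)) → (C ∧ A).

(A ∨ C) ∧ (D ∨ C) ∧ (D ∨ A) ∧ (¬A ∨ C)

(((D → ¬A) → (C ∨ A)) → (¬D ∨ A)) → (C ∧ A)
⇔ ¬(((D → ¬A) → (C ∨ A)) → (¬D ∨ A)) ∨ (C ∧ A)   — eliminate →
⇔ ¬(¬((D → ¬A) → (C ∨ A)) ∨ ¬D ∨ A) ∨ (C ∧ A)   — eliminate →
⇔ ¬(¬(¬(D → ¬A) ∨ C ∨ A) ∨ ¬D ∨ A) ∨ (C ∧ A)   — eliminate →
⇔ ¬(¬(¬(¬D ∨ ¬A) ∨ C ∨ A) ∨ ¬D ∨ A) ∨ (C ∧ A)   — eliminate →
⇔ (¬¬(¬(¬D ∨ ¬A) ∨ C ∨ A) ∧ ¬¬D ∧ ¬A) ∨ (C ∧ A)   — De Morgan
⇔ ((¬(¬D ∨ ¬A) ∨ C ∨ A) ∧ ¬¬D ∧ ¬A) ∨ (C ∧ A)   — double negation
⇔ (((¬¬D ∧ ¬¬A) ∨ C ∨ A) ∧ ¬¬D ∧ ¬A) ∨ (C ∧ A)   — De Morgan
⇔ (((D ∧ ¬¬A) ∨ C ∨ A) ∧ ¬¬D ∧ ¬A) ∨ (C ∧ A)   — double negation
⇔ (((D ∧ A) ∨ C ∨ A) ∧ ¬¬D ∧ ¬A) ∨ (C ∧ A)   — double negation
⇔ (((D ∧ A) ∨ C ∨ A) ∧ D ∧ ¬A) ∨ (C ∧ A)   — double negation
⇔ (D ∨ C ∨ A ∨ C) ∧ (D ∨ C ∨ A ∨ A) ∧ (A ∨ C ∨ A ∨ C) ∧ (A ∨ C ∨ A ∨ A) ∧ (D ∨ C) ∧ (D ∨ A) ∧ (¬A ∨ C) ∧ (¬A ∨ A)   — distribute ∨ over ∧
⇔ (A ∨ C) ∧ (D ∨ C) ∧ (D ∨ A) ∧ (¬A ∨ C)   — simplify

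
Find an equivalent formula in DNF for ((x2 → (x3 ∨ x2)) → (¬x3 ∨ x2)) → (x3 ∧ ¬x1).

(¬x2 ∧ x3) ∨ (x3 ∧ ¬x1)

((x2 → (x3 ∨ x2)) → (¬x3 ∨ x2)) → (x3 ∧ ¬x1)
≡ ¬((x2 → (x3 ∨ x2)) → (¬x3 ∨ x2)) ∨ (x3 ∧ ¬x1)   (eliminate →)
≡ ¬(¬(x2 → (x3 ∨ x2)) ∨ ¬x3 ∨ x2) ∨ (x3 ∧ ¬x1)   (eliminate →)
≡ ¬(¬(¬x2 ∨ x3 ∨ x2) ∨ ¬x3 ∨ x2) ∨ (x3 ∧ ¬x1)   (eliminate →)
≡ (¬¬(¬x2 ∨ x3 ∨ x2) ∧ ¬¬x3 ∧ ¬x2) ∨ (x3 ∧ ¬x1)   (De Morgan)
≡ ((¬x2 ∨ x3 ∨ x2) ∧ ¬¬x3 ∧ ¬x2) ∨ (x3 ∧ ¬x1)   (double negation)
≡ ((¬x2 ∨ x3 ∨ x2) ∧ x3 ∧ ¬x2) ∨ (x3 ∧ ¬x1)   (double negation)
≡ (¬x2 ∧ x3 ∧ ¬x2) ∨ (x3 ∧ x3 ∧ ¬x2) ∨ (x2 ∧ x3 ∧ ¬x2) ∨ (x3 ∧ ¬x1)   (distribute ∧ over ∨)
≡ (¬x2 ∧ x3) ∨ (x3 ∧ ¬x1)   (simplify)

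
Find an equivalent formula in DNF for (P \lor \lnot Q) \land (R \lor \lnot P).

(P \lor \lnot Q) \land (R \lor \lnot P)
= (P \land R) \lor (P \land \lnot P) \lor (\lnot Q \land R) \lor (\lnot Q \land \lnot P)   — distribute \land over \lor
= (P \land R) \lor (\lnot Q \land R) \lor (\lnot Q \land \lnot P)   — simplify

(P \land R) \lor (\lnot Q \land R) \lor (\lnot Q \land \lnot P)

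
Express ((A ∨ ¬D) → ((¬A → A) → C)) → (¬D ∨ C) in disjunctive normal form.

(A ∧ ¬C) ∨ ¬D ∨ C

((A ∨ ¬D) → ((¬A → A) → C)) → (¬D ∨ C)
≡ ¬((A ∨ ¬D) → ((¬A → A) → C)) ∨ ¬D ∨ C   [eliminate →]
≡ ¬(¬(A ∨ ¬D) ∨ ((¬A → A) → C)) ∨ ¬D ∨ C   [eliminate →]
≡ ¬(¬(A ∨ ¬D) ∨ ¬(¬A → A) ∨ C) ∨ ¬D ∨ C   [eliminate →]
≡ ¬(¬(A ∨ ¬D) ∨ ¬(¬¬A ∨ A) ∨ C) ∨ ¬D ∨ C   [eliminate →]
≡ (¬¬(A ∨ ¬D) ∧ ¬¬(¬¬A ∨ A) ∧ ¬C) ∨ ¬D ∨ C   [De Morgan]
≡ ((A ∨ ¬D) ∧ ¬¬(¬¬A ∨ A) ∧ ¬C) ∨ ¬D ∨ C   [double negation]
≡ ((A ∨ ¬D) ∧ (¬¬A ∨ A) ∧ ¬C) ∨ ¬D ∨ C   [double negation]
≡ ((A ∨ ¬D) ∧ (A ∨ A) ∧ ¬C) ∨ ¬D ∨ C   [double negation]
≡ (A ∧ A ∧ ¬C) ∨ (A ∧ A ∧ ¬C) ∨ (¬D ∧ A ∧ ¬C) ∨ (¬D ∧ A ∧ ¬C) ∨ ¬D ∨ C   [distribute ∧ over ∨]
≡ (A ∧ ¬C) ∨ ¬D ∨ C   [simplify]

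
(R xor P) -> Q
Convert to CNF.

(R xor P) -> Q
≡ ~(R xor P) | Q
≡ ~((R | P) & ~(R & P)) | Q
≡ ~(R | P) | ~~(R & P) | Q
≡ (~R & ~P) | ~~(R & P) | Q
≡ (~R & ~P) | (R & P) | Q
≡ (~R | R | Q) & (~R | P | Q) & (~P | R | Q) & (~P | P | Q)
≡ (~R | P | Q) & (~P | R | Q)

(~R | P | Q) & (~P | R | Q)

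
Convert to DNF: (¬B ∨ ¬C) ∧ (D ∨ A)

(¬B ∨ ¬C) ∧ (D ∨ A)
= ¬B ∧ D ∨ ¬B ∧ A ∨ ¬C ∧ D ∨ ¬C ∧ A   (distribute ∧ over ∨)

¬B ∧ D ∨ ¬B ∧ A ∨ ¬C ∧ D ∨ ¬C ∧ A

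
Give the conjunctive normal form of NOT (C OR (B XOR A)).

NOT (C OR (B XOR A))
≡ NOT (C OR ((B OR A) AND NOT (B AND A)))   [expand XOR]
≡ NOT C AND NOT ((B OR A) AND NOT (B AND A))   [De Morgan]
≡ NOT C AND (NOT (B OR A) OR NOT NOT (B AND A))   [De Morgan]
≡ NOT C AND ((NOT B AND NOT A) OR NOT NOT (B AND A))   [De Morgan]
≡ NOT C AND ((NOT B AND NOT A) OR (B AND A))   [double negation]
≡ NOT C AND (NOT B OR B) AND (NOT B OR A) AND (NOT A OR B) AND (NOT A OR A)   [distribute OR over AND]
≡ NOT C AND (NOT B OR A) AND (NOT A OR B)   [simplify]

NOT C AND (NOT B OR A) AND (NOT A OR B)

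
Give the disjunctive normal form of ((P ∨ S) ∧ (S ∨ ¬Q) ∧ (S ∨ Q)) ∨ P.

S ∨ P

((P ∨ S) ∧ (S ∨ ¬Q) ∧ (S ∨ Q)) ∨ P
≡ (P ∧ S ∧ S) ∨ (P ∧ S ∧ Q) ∨ (P ∧ ¬Q ∧ S) ∨ (P ∧ ¬Q ∧ Q) ∨ (S ∧ S ∧ S) ∨ (S ∧ S ∧ Q) ∨ (S ∧ ¬Q ∧ S) ∨ (S ∧ ¬Q ∧ Q) ∨ P   (distribute ∧ over ∨)
≡ S ∨ P   (simplify)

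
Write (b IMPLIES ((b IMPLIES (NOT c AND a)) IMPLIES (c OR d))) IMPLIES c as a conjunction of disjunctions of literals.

(b IMPLIES ((b IMPLIES (NOT c AND a)) IMPLIES (c OR d))) IMPLIES c
= NOT (b IMPLIES ((b IMPLIES (NOT c AND a)) IMPLIES (c OR d))) OR c   [eliminate IMPLIES]
= NOT (NOT b OR ((b IMPLIES (NOT c AND a)) IMPLIES (c OR d))) OR c   [eliminate IMPLIES]
= NOT (NOT b OR NOT (b IMPLIES (NOT c AND a)) OR c OR d) OR c   [eliminate IMPLIES]
= NOT (NOT b OR NOT (NOT b OR (NOT c AND a)) OR c OR d) OR c   [eliminate IMPLIES]
= (NOT NOT b AND NOT NOT (NOT b OR (NOT c AND a)) AND NOT c AND NOT d) OR c   [De Morgan]
= (b AND NOT NOT (NOT b OR (NOT c AND a)) AND NOT c AND NOT d) OR c   [double negation]
= (b AND (NOT b OR (NOT c AND a)) AND NOT c AND NOT d) OR c   [double negation]
= (b OR c) AND (NOT b OR NOT c OR c) AND (NOT b OR a OR c) AND (NOT c OR c) AND (NOT d OR c)   [distribute OR over AND]
= (b OR c) AND (NOT b OR a OR c) AND (NOT d OR c)   [simplify]

(b OR c) AND (NOT b OR a OR c) AND (NOT d OR c)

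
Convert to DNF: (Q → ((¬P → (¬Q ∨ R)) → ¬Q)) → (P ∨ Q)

P ∨ Q

(Q → ((¬P → (¬Q ∨ R)) → ¬Q)) → (P ∨ Q)
= ¬(Q → ((¬P → (¬Q ∨ R)) → ¬Q)) ∨ P ∨ Q   — eliminate →
= ¬(¬Q ∨ ((¬P → (¬Q ∨ R)) → ¬Q)) ∨ P ∨ Q   — eliminate →
= ¬(¬Q ∨ ¬(¬P → (¬Q ∨ R)) ∨ ¬Q) ∨ P ∨ Q   — eliminate →
= ¬(¬Q ∨ ¬(¬¬P ∨ ¬Q ∨ R) ∨ ¬Q) ∨ P ∨ Q   — eliminate →
= (¬¬Q ∧ ¬¬(¬¬P ∨ ¬Q ∨ R) ∧ ¬¬Q) ∨ P ∨ Q   — De Morgan
= (Q ∧ ¬¬(¬¬P ∨ ¬Q ∨ R) ∧ ¬¬Q) ∨ P ∨ Q   — double negation
= (Q ∧ (¬¬P ∨ ¬Q ∨ R) ∧ ¬¬Q) ∨ P ∨ Q   — double negation
= (Q ∧ (P ∨ ¬Q ∨ R) ∧ ¬¬Q) ∨ P ∨ Q   — double negation
= (Q ∧ (P ∨ ¬Q ∨ R) ∧ Q) ∨ P ∨ Q   — double negation
= (Q ∧ P ∧ Q) ∨ (Q ∧ ¬Q ∧ Q) ∨ (Q ∧ R ∧ Q) ∨ P ∨ Q   — distribute ∧ over ∨
= P ∨ Q   — simplify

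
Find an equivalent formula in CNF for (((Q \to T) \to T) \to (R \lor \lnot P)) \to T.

(((Q \to T) \to T) \to (R \lor \lnot P)) \to T
= \lnot (((Q \to T) \to T) \to (R \lor \lnot P)) \lor T   [eliminate \to]
= \lnot (\lnot ((Q \to T) \to T) \lor R \lor \lnot P) \lor T   [eliminate \to]
= \lnot (\lnot (\lnot (Q \to T) \lor T) \lor R \lor \lnot P) \lor T   [eliminate \to]
= \lnot (\lnot (\lnot (\lnot Q \lor T) \lor T) \lor R \lor \lnot P) \lor T   [eliminate \to]
= (\lnot \lnot (\lnot (\lnot Q \lor T) \lor T) \land \lnot R \land \lnot \lnot P) \lor T   [De Morgan]
= ((\lnot (\lnot Q \lor T) \lor T) \land \lnot R \land \lnot \lnot P) \lor T   [double negation]
= (((\lnot \lnot Q \land \lnot T) \lor T) \land \lnot R \land \lnot \lnot P) \lor T   [De Morgan]
= (((Q \land \lnot T) \lor T) \land \lnot R \land \lnot \lnot P) \lor T   [double negation]
= (((Q \land \lnot T) \lor T) \land \lnot R \land P) \lor T   [double negation]
= (Q \lor T \lor T) \land (\lnot T \lor T \lor T) \land (\lnot R \lor T) \land (P \lor T)   [distribute \lor over \land]
= (Q \lor T) \land (\lnot R \lor T) \land (P \lor T)   [simplify]

(Q \lor T) \land (\lnot R \lor T) \land (P \lor T)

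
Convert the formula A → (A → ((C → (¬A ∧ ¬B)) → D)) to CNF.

¬A ∨ C ∨ D

A → (A → ((C → (¬A ∧ ¬B)) → D))
≡ ¬A ∨ (A → ((C → (¬A ∧ ¬B)) → D))   — eliminate →
≡ ¬A ∨ ¬A ∨ ((C → (¬A ∧ ¬B)) → D)   — eliminate →
≡ ¬A ∨ ¬A ∨ ¬(C → (¬A ∧ ¬B)) ∨ D   — eliminate →
≡ ¬A ∨ ¬A ∨ ¬(¬C ∨ (¬A ∧ ¬B)) ∨ D   — eliminate →
≡ ¬A ∨ ¬A ∨ (¬¬C ∧ ¬(¬A ∧ ¬B)) ∨ D   — De Morgan
≡ ¬A ∨ ¬A ∨ (C ∧ ¬(¬A ∧ ¬B)) ∨ D   — double negation
≡ ¬A ∨ ¬A ∨ (C ∧ (¬¬A ∨ ¬¬B)) ∨ D   — De Morgan
≡ ¬A ∨ ¬A ∨ (C ∧ (A ∨ ¬¬B)) ∨ D   — double negation
≡ ¬A ∨ ¬A ∨ (C ∧ (A ∨ B)) ∨ D   — double negation
≡ (¬A ∨ ¬A ∨ C ∨ D) ∧ (¬A ∨ ¬A ∨ A ∨ B ∨ D)   — distribute ∨ over ∧
≡ ¬A ∨ C ∨ D   — simplify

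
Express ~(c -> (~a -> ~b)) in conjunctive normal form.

~(c -> (~a -> ~b))
≡ ~(~c | (~a -> ~b))   [eliminate ->]
≡ ~(~c | ~~a | ~b)   [eliminate ->]
≡ ~~c & ~~~a & ~~b   [De Morgan]
≡ c & ~~~a & ~~b   [double negation]
≡ c & ~a & ~~b   [double negation]
≡ c & ~a & b   [double negation]

c & ~a & b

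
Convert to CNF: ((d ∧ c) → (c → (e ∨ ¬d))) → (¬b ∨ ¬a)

((d ∧ c) → (c → (e ∨ ¬d))) → (¬b ∨ ¬a)
= ¬((d ∧ c) → (c → (e ∨ ¬d))) ∨ ¬b ∨ ¬a   [eliminate →]
= ¬(¬(d ∧ c) ∨ (c → (e ∨ ¬d))) ∨ ¬b ∨ ¬a   [eliminate →]
= ¬(¬(d ∧ c) ∨ ¬c ∨ e ∨ ¬d) ∨ ¬b ∨ ¬a   [eliminate →]
= (¬¬(d ∧ c) ∧ ¬¬c ∧ ¬e ∧ ¬¬d) ∨ ¬b ∨ ¬a   [De Morgan]
= (d ∧ c ∧ ¬¬c ∧ ¬e ∧ ¬¬d) ∨ ¬b ∨ ¬a   [double negation]
= (d ∧ c ∧ c ∧ ¬e ∧ ¬¬d) ∨ ¬b ∨ ¬a   [double negation]
= (d ∧ c ∧ c ∧ ¬e ∧ d) ∨ ¬b ∨ ¬a   [double negation]
= (d ∨ ¬b ∨ ¬a) ∧ (c ∨ ¬b ∨ ¬a) ∧ (c ∨ ¬b ∨ ¬a) ∧ (¬e ∨ ¬b ∨ ¬a) ∧ (d ∨ ¬b ∨ ¬a)   [distribute ∨ over ∧]
= (d ∨ ¬b ∨ ¬a) ∧ (c ∨ ¬b ∨ ¬a) ∧ (¬e ∨ ¬b ∨ ¬a)   [simplify]

(d ∨ ¬b ∨ ¬a) ∧ (c ∨ ¬b ∨ ¬a) ∧ (¬e ∨ ¬b ∨ ¬a)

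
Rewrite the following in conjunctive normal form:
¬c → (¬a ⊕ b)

¬c → (¬a ⊕ b)
≡ ¬¬c ∨ (¬a ⊕ b)   (eliminate →)
≡ ¬¬c ∨ ((¬a ∨ b) ∧ ¬(¬a ∧ b))   (expand ⊕)
≡ c ∨ ((¬a ∨ b) ∧ ¬(¬a ∧ b))   (double negation)
≡ c ∨ ((¬a ∨ b) ∧ (¬¬a ∨ ¬b))   (De Morgan)
≡ c ∨ ((¬a ∨ b) ∧ (a ∨ ¬b))   (double negation)
≡ (c ∨ ¬a ∨ b) ∧ (c ∨ a ∨ ¬b)   (distribute ∨ over ∧)

(c ∨ ¬a ∨ b) ∧ (c ∨ a ∨ ¬b)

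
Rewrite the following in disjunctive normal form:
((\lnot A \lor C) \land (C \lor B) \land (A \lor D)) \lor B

(C \land A) \lor (C \land D) \lor B

((\lnot A \lor C) \land (C \lor B) \land (A \lor D)) \lor B
⇔ (\lnot A \land C \land A) \lor (\lnot A \land C \land D) \lor (\lnot A \land B \land A) \lor (\lnot A \land B \land D) \lor (C \land C \land A) \lor (C \land C \land D) \lor (C \land B \land A) \lor (C \land B \land D) \lor B   [distribute \land over \lor]
⇔ (C \land A) \lor (C \land D) \lor B   [simplify]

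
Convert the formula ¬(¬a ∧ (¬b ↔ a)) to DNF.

a ∨ (¬b ∧ ¬a)

¬(¬a ∧ (¬b ↔ a))
= ¬(¬a ∧ (¬b → a) ∧ (a → ¬b))   — eliminate ↔
= ¬(¬a ∧ (¬¬b ∨ a) ∧ (a → ¬b))   — eliminate →
= ¬(¬a ∧ (¬¬b ∨ a) ∧ (¬a ∨ ¬b))   — eliminate →
= ¬¬a ∨ ¬(¬¬b ∨ a) ∨ ¬(¬a ∨ ¬b)   — De Morgan
= a ∨ ¬(¬¬b ∨ a) ∨ ¬(¬a ∨ ¬b)   — double negation
= a ∨ (¬¬¬b ∧ ¬a) ∨ ¬(¬a ∨ ¬b)   — De Morgan
= a ∨ (¬b ∧ ¬a) ∨ ¬(¬a ∨ ¬b)   — double negation
= a ∨ (¬b ∧ ¬a) ∨ (¬¬a ∧ ¬¬b)   — De Morgan
= a ∨ (¬b ∧ ¬a) ∨ (a ∧ ¬¬b)   — double negation
= a ∨ (¬b ∧ ¬a) ∨ (a ∧ b)   — double negation
= a ∨ (¬b ∧ ¬a)   — simplify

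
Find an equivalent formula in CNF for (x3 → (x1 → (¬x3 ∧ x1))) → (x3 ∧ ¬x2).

x3 ∧ (x1 ∨ ¬x2)

(x3 → (x1 → (¬x3 ∧ x1))) → (x3 ∧ ¬x2)
= ¬(x3 → (x1 → (¬x3 ∧ x1))) ∨ (x3 ∧ ¬x2)   — eliminate →
= ¬(¬x3 ∨ (x1 → (¬x3 ∧ x1))) ∨ (x3 ∧ ¬x2)   — eliminate →
= ¬(¬x3 ∨ ¬x1 ∨ (¬x3 ∧ x1)) ∨ (x3 ∧ ¬x2)   — eliminate →
= (¬¬x3 ∧ ¬¬x1 ∧ ¬(¬x3 ∧ x1)) ∨ (x3 ∧ ¬x2)   — De Morgan
= (x3 ∧ ¬¬x1 ∧ ¬(¬x3 ∧ x1)) ∨ (x3 ∧ ¬x2)   — double negation
= (x3 ∧ x1 ∧ ¬(¬x3 ∧ x1)) ∨ (x3 ∧ ¬x2)   — double negation
= (x3 ∧ x1 ∧ (¬¬x3 ∨ ¬x1)) ∨ (x3 ∧ ¬x2)   — De Morgan
= (x3 ∧ x1 ∧ (x3 ∨ ¬x1)) ∨ (x3 ∧ ¬x2)   — double negation
= (x3 ∨ x3) ∧ (x3 ∨ ¬x2) ∧ (x1 ∨ x3) ∧ (x1 ∨ ¬x2) ∧ (x3 ∨ ¬x1 ∨ x3) ∧ (x3 ∨ ¬x1 ∨ ¬x2)   — distribute ∨ over ∧
= x3 ∧ (x1 ∨ ¬x2)   — simplify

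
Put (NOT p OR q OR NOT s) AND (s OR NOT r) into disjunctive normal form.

(NOT p OR q OR NOT s) AND (s OR NOT r)
≡ (NOT p AND s) OR (NOT p AND NOT r) OR (q AND s) OR (q AND NOT r) OR (NOT s AND s) OR (NOT s AND NOT r)   [distribute AND over OR]
≡ (NOT p AND s) OR (NOT p AND NOT r) OR (q AND s) OR (q AND NOT r) OR (NOT s AND NOT r)   [simplify]

(NOT p AND s) OR (NOT p AND NOT r) OR (q AND s) OR (q AND NOT r) OR (NOT s AND NOT r)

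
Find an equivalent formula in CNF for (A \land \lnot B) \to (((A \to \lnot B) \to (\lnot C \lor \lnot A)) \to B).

\lnot A \lor B \lor C

(A \land \lnot B) \to (((A \to \lnot B) \to (\lnot C \lor \lnot A)) \to B)
≡ \lnot (A \land \lnot B) \lor (((A \to \lnot B) \to (\lnot C \lor \lnot A)) \to B)   [eliminate \to]
≡ \lnot (A \land \lnot B) \lor \lnot ((A \to \lnot B) \to (\lnot C \lor \lnot A)) \lor B   [eliminate \to]
≡ \lnot (A \land \lnot B) \lor \lnot (\lnot (A \to \lnot B) \lor \lnot C \lor \lnot A) \lor B   [eliminate \to]
≡ \lnot (A \land \lnot B) \lor \lnot (\lnot (\lnot A \lor \lnot B) \lor \lnot C \lor \lnot A) \lor B   [eliminate \to]
≡ \lnot A \lor \lnot \lnot B \lor \lnot (\lnot (\lnot A \lor \lnot B) \lor \lnot C \lor \lnot A) \lor B   [De Morgan]
≡ \lnot A \lor B \lor \lnot (\lnot (\lnot A \lor \lnot B) \lor \lnot C \lor \lnot A) \lor B   [double negation]
≡ \lnot A \lor B \lor (\lnot \lnot (\lnot A \lor \lnot B) \land \lnot \lnot C \land \lnot \lnot A) \lor B   [De Morgan]
≡ \lnot A \lor B \lor ((\lnot A \lor \lnot B) \land \lnot \lnot C \land \lnot \lnot A) \lor B   [double negation]
≡ \lnot A \lor B \lor ((\lnot A \lor \lnot B) \land C \land \lnot \lnot A) \lor B   [double negation]
≡ \lnot A \lor B \lor ((\lnot A \lor \lnot B) \land C \land A) \lor B   [double negation]
≡ (\lnot A \lor B \lor \lnot A \lor \lnot B \lor B) \land (\lnot A \lor B \lor C \lor B) \land (\lnot A \lor B \lor A \lor B)   [distribute \lor over \land]
≡ \lnot A \lor B \lor C   [simplify]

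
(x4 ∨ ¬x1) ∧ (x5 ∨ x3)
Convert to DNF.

(x4 ∨ ¬x1) ∧ (x5 ∨ x3)
≡ (x4 ∧ x5) ∨ (x4 ∧ x3) ∨ (¬x1 ∧ x5) ∨ (¬x1 ∧ x3)   — distribute ∧ over ∨

(x4 ∧ x5) ∨ (x4 ∧ x3) ∨ (¬x1 ∧ x5) ∨ (¬x1 ∧ x3)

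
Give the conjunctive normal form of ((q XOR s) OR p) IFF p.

(NOT q OR s OR p) AND (NOT s OR q OR p)

((q XOR s) OR p) IFF p
≡ (((q XOR s) OR p) IMPLIES p) AND (p IMPLIES ((q XOR s) OR p))   [eliminate IFF]
≡ (NOT ((q XOR s) OR p) OR p) AND (p IMPLIES ((q XOR s) OR p))   [eliminate IMPLIES]
≡ (NOT (((q OR s) AND NOT (q AND s)) OR p) OR p) AND (p IMPLIES ((q XOR s) OR p))   [expand XOR]
≡ (NOT (((q OR s) AND NOT (q AND s)) OR p) OR p) AND (NOT p OR (q XOR s) OR p)   [eliminate IMPLIES]
≡ (NOT (((q OR s) AND NOT (q AND s)) OR p) OR p) AND (NOT p OR ((q OR s) AND NOT (q AND s)) OR p)   [expand XOR]
≡ ((NOT ((q OR s) AND NOT (q AND s)) AND NOT p) OR p) AND (NOT p OR ((q OR s) AND NOT (q AND s)) OR p)   [De Morgan]
≡ (((NOT (q OR s) OR NOT NOT (q AND s)) AND NOT p) OR p) AND (NOT p OR ((q OR s) AND NOT (q AND s)) OR p)   [De Morgan]
≡ ((((NOT q AND NOT s) OR NOT NOT (q AND s)) AND NOT p) OR p) AND (NOT p OR ((q OR s) AND NOT (q AND s)) OR p)   [De Morgan]
≡ ((((NOT q AND NOT s) OR (q AND s)) AND NOT p) OR p) AND (NOT p OR ((q OR s) AND NOT (q AND s)) OR p)   [double negation]
≡ ((((NOT q AND NOT s) OR (q AND s)) AND NOT p) OR p) AND (NOT p OR ((q OR s) AND (NOT q OR NOT s)) OR p)   [De Morgan]
≡ (NOT q OR q OR p) AND (NOT q OR s OR p) AND (NOT s OR q OR p) AND (NOT s OR s OR p) AND (NOT p OR p) AND (NOT p OR q OR s OR p) AND (NOT p OR NOT q OR NOT s OR p)   [distribute OR over AND]
≡ (NOT q OR s OR p) AND (NOT s OR q OR p)   [simplify]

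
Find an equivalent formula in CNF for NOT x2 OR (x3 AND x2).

NOT x2 OR (x3 AND x2)
⇔ (NOT x2 OR x3) AND (NOT x2 OR x2)
⇔ NOT x2 OR x3

NOT x2 OR x3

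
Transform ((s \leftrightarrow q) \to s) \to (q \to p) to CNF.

(\lnot q \lor s \lor p) \land (\lnot s \lor \lnot q \lor p)

((s \leftrightarrow q) \to s) \to (q \to p)
≡ \lnot ((s \leftrightarrow q) \to s) \lor (q \to p)   [eliminate \to]
≡ \lnot (\lnot (s \leftrightarrow q) \lor s) \lor (q \to p)   [eliminate \to]
≡ \lnot (\lnot ((s \to q) \land (q \to s)) \lor s) \lor (q \to p)   [eliminate \leftrightarrow]
≡ \lnot (\lnot ((\lnot s \lor q) \land (q \to s)) \lor s) \lor (q \to p)   [eliminate \to]
≡ \lnot (\lnot ((\lnot s \lor q) \land (\lnot q \lor s)) \lor s) \lor (q \to p)   [eliminate \to]
≡ \lnot (\lnot ((\lnot s \lor q) \land (\lnot q \lor s)) \lor s) \lor \lnot q \lor p   [eliminate \to]
≡ (\lnot \lnot ((\lnot s \lor q) \land (\lnot q \lor s)) \land \lnot s) \lor \lnot q \lor p   [De Morgan]
≡ ((\lnot s \lor q) \land (\lnot q \lor s) \land \lnot s) \lor \lnot q \lor p   [double negation]
≡ (\lnot s \lor q \lor \lnot q \lor p) \land (\lnot q \lor s \lor \lnot q \lor p) \land (\lnot s \lor \lnot q \lor p)   [distribute \lor over \land]
≡ (\lnot q \lor s \lor p) \land (\lnot s \lor \lnot q \lor p)   [simplify]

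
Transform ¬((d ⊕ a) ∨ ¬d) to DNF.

a ∧ d

¬((d ⊕ a) ∨ ¬d)
≡ ¬((d ∧ ¬a) ∨ (¬d ∧ a) ∨ ¬d)   [expand ⊕]
≡ ¬(d ∧ ¬a) ∧ ¬(¬d ∧ a) ∧ ¬¬d   [De Morgan]
≡ (¬d ∨ ¬¬a) ∧ ¬(¬d ∧ a) ∧ ¬¬d   [De Morgan]
≡ (¬d ∨ a) ∧ ¬(¬d ∧ a) ∧ ¬¬d   [double negation]
≡ (¬d ∨ a) ∧ (¬¬d ∨ ¬a) ∧ ¬¬d   [De Morgan]
≡ (¬d ∨ a) ∧ (d ∨ ¬a) ∧ ¬¬d   [double negation]
≡ (¬d ∨ a) ∧ (d ∨ ¬a) ∧ d   [double negation]
≡ (¬d ∧ d ∧ d) ∨ (¬d ∧ ¬a ∧ d) ∨ (a ∧ d ∧ d) ∨ (a ∧ ¬a ∧ d)   [distribute ∧ over ∨]
≡ a ∧ d   [simplify]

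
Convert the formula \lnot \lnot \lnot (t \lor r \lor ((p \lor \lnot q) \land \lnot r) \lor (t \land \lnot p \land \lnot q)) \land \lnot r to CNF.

\lnot t \land \lnot r \land (\lnot p \lor r) \land (q \lor r)

\lnot \lnot \lnot (t \lor r \lor ((p \lor \lnot q) \land \lnot r) \lor (t \land \lnot p \land \lnot q)) \land \lnot r
⇔ \lnot (t \lor r \lor ((p \lor \lnot q) \land \lnot r) \lor (t \land \lnot p \land \lnot q)) \land \lnot r   (double negation)
⇔ \lnot t \land \lnot r \land \lnot ((p \lor \lnot q) \land \lnot r) \land \lnot (t \land \lnot p \land \lnot q) \land \lnot r   (De Morgan)
⇔ \lnot t \land \lnot r \land (\lnot (p \lor \lnot q) \lor \lnot \lnot r) \land \lnot (t \land \lnot p \land \lnot q) \land \lnot r   (De Morgan)
⇔ \lnot t \land \lnot r \land ((\lnot p \land \lnot \lnot q) \lor \lnot \lnot r) \land \lnot (t \land \lnot p \land \lnot q) \land \lnot r   (De Morgan)
⇔ \lnot t \land \lnot r \land ((\lnot p \land q) \lor \lnot \lnot r) \land \lnot (t \land \lnot p \land \lnot q) \land \lnot r   (double negation)
⇔ \lnot t \land \lnot r \land ((\lnot p \land q) \lor r) \land \lnot (t \land \lnot p \land \lnot q) \land \lnot r   (double negation)
⇔ \lnot t \land \lnot r \land ((\lnot p \land q) \lor r) \land (\lnot t \lor \lnot \lnot p \lor \lnot \lnot q) \land \lnot r   (De Morgan)
⇔ \lnot t \land \lnot r \land ((\lnot p \land q) \lor r) \land (\lnot t \lor p \lor \lnot \lnot q) \land \lnot r   (double negation)
⇔ \lnot t \land \lnot r \land ((\lnot p \land q) \lor r) \land (\lnot t \lor p \lor q) \land \lnot r   (double negation)
⇔ \lnot t \land \lnot r \land (\lnot p \lor r) \land (q \lor r) \land (\lnot t \lor p \lor q) \land \lnot r   (distribute \lor over \land)
⇔ \lnot t \land \lnot r \land (\lnot p \lor r) \land (q \lor r)   (simplify)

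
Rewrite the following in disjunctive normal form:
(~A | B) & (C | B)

(~A | B) & (C | B)
⇔ (~A & C) | (~A & B) | (B & C) | (B & B)   [distribute & over |]
⇔ (~A & C) | B   [simplify]

(~A & C) | B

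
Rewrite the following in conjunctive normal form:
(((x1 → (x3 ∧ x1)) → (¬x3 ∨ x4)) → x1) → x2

(x1 ∨ ¬x3 ∨ x4 ∨ x2) ∧ (¬x1 ∨ x2)

(((x1 → (x3 ∧ x1)) → (¬x3 ∨ x4)) → x1) → x2
⇔ ¬(((x1 → (x3 ∧ x1)) → (¬x3 ∨ x4)) → x1) ∨ x2   [eliminate →]
⇔ ¬(¬((x1 → (x3 ∧ x1)) → (¬x3 ∨ x4)) ∨ x1) ∨ x2   [eliminate →]
⇔ ¬(¬(¬(x1 → (x3 ∧ x1)) ∨ ¬x3 ∨ x4) ∨ x1) ∨ x2   [eliminate →]
⇔ ¬(¬(¬(¬x1 ∨ (x3 ∧ x1)) ∨ ¬x3 ∨ x4) ∨ x1) ∨ x2   [eliminate →]
⇔ (¬¬(¬(¬x1 ∨ (x3 ∧ x1)) ∨ ¬x3 ∨ x4) ∧ ¬x1) ∨ x2   [De Morgan]
⇔ ((¬(¬x1 ∨ (x3 ∧ x1)) ∨ ¬x3 ∨ x4) ∧ ¬x1) ∨ x2   [double negation]
⇔ (((¬¬x1 ∧ ¬(x3 ∧ x1)) ∨ ¬x3 ∨ x4) ∧ ¬x1) ∨ x2   [De Morgan]
⇔ (((x1 ∧ ¬(x3 ∧ x1)) ∨ ¬x3 ∨ x4) ∧ ¬x1) ∨ x2   [double negation]
⇔ (((x1 ∧ (¬x3 ∨ ¬x1)) ∨ ¬x3 ∨ x4) ∧ ¬x1) ∨ x2   [De Morgan]
⇔ (x1 ∨ ¬x3 ∨ x4 ∨ x2) ∧ (¬x3 ∨ ¬x1 ∨ ¬x3 ∨ x4 ∨ x2) ∧ (¬x1 ∨ x2)   [distribute ∨ over ∧]
⇔ (x1 ∨ ¬x3 ∨ x4 ∨ x2) ∧ (¬x1 ∨ x2)   [simplify]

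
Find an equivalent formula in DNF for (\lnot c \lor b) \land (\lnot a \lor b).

(\lnot c \land \lnot a) \lor b

(\lnot c \lor b) \land (\lnot a \lor b)
≡ (\lnot c \land \lnot a) \lor (\lnot c \land b) \lor (b \land \lnot a) \lor (b \land b)   [distribute \land over \lor]
≡ (\lnot c \land \lnot a) \lor b   [simplify]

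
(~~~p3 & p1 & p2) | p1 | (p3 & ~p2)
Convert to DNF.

(~~~p3 & p1 & p2) | p1 | (p3 & ~p2)
≡ (~p3 & p1 & p2) | p1 | (p3 & ~p2)   [double negation]
≡ p1 | (p3 & ~p2)   [simplify]

p1 | (p3 & ~p2)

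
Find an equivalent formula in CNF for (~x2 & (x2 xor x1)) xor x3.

(~x2 & (x2 xor x1)) xor x3
⇔ ((~x2 & (x2 xor x1)) | x3) & ~(~x2 & (x2 xor x1) & x3)   [expand xor]
⇔ ((~x2 & (x2 | x1) & ~(x2 & x1)) | x3) & ~(~x2 & (x2 xor x1) & x3)   [expand xor]
⇔ ((~x2 & (x2 | x1) & ~(x2 & x1)) | x3) & ~(~x2 & (x2 | x1) & ~(x2 & x1) & x3)   [expand xor]
⇔ ((~x2 & (x2 | x1) & (~x2 | ~x1)) | x3) & ~(~x2 & (x2 | x1) & ~(x2 & x1) & x3)   [De Morgan]
⇔ ((~x2 & (x2 | x1) & (~x2 | ~x1)) | x3) & (~~x2 | ~(x2 | x1) | ~~(x2 & x1) | ~x3)   [De Morgan]
⇔ ((~x2 & (x2 | x1) & (~x2 | ~x1)) | x3) & (x2 | ~(x2 | x1) | ~~(x2 & x1) | ~x3)   [double negation]
⇔ ((~x2 & (x2 | x1) & (~x2 | ~x1)) | x3) & (x2 | (~x2 & ~x1) | ~~(x2 & x1) | ~x3)   [De Morgan]
⇔ ((~x2 & (x2 | x1) & (~x2 | ~x1)) | x3) & (x2 | (~x2 & ~x1) | (x2 & x1) | ~x3)   [double negation]
⇔ (~x2 | x3) & (x2 | x1 | x3) & (~x2 | ~x1 | x3) & (x2 | ~x2 | x2 | ~x3) & (x2 | ~x2 | x1 | ~x3) & (x2 | ~x1 | x2 | ~x3) & (x2 | ~x1 | x1 | ~x3)   [distribute | over &]
⇔ (~x2 | x3) & (x2 | x1 | x3) & (x2 | ~x1 | ~x3)   [simplify]

(~x2 | x3) & (x2 | x1 | x3) & (x2 | ~x1 | ~x3)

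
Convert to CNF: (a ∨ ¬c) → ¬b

(¬a ∨ ¬b) ∧ (c ∨ ¬b)

(a ∨ ¬c) → ¬b
≡ ¬(a ∨ ¬c) ∨ ¬b
≡ (¬a ∧ ¬¬c) ∨ ¬b
≡ (¬a ∧ c) ∨ ¬b
≡ (¬a ∨ ¬b) ∧ (c ∨ ¬b)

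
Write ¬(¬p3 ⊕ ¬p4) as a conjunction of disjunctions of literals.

(p3 ∨ ¬p4) ∧ (p4 ∨ ¬p3)

¬(¬p3 ⊕ ¬p4)
≡ ¬((¬p3 ∨ ¬p4) ∧ ¬(¬p3 ∧ ¬p4))   [expand ⊕]
≡ ¬(¬p3 ∨ ¬p4) ∨ ¬¬(¬p3 ∧ ¬p4)   [De Morgan]
≡ (¬¬p3 ∧ ¬¬p4) ∨ ¬¬(¬p3 ∧ ¬p4)   [De Morgan]
≡ (p3 ∧ ¬¬p4) ∨ ¬¬(¬p3 ∧ ¬p4)   [double negation]
≡ (p3 ∧ p4) ∨ ¬¬(¬p3 ∧ ¬p4)   [double negation]
≡ (p3 ∧ p4) ∨ (¬p3 ∧ ¬p4)   [double negation]
≡ (p3 ∨ ¬p3) ∧ (p3 ∨ ¬p4) ∧ (p4 ∨ ¬p3) ∧ (p4 ∨ ¬p4)   [distribute ∨ over ∧]
≡ (p3 ∨ ¬p4) ∧ (p4 ∨ ¬p3)   [simplify]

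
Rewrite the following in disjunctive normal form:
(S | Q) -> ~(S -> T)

(S | Q) -> ~(S -> T)
⇔ ~(S | Q) | ~(S -> T)   (eliminate ->)
⇔ ~(S | Q) | ~(~S | T)   (eliminate ->)
⇔ (~S & ~Q) | ~(~S | T)   (De Morgan)
⇔ (~S & ~Q) | (~~S & ~T)   (De Morgan)
⇔ (~S & ~Q) | (S & ~T)   (double negation)

(~S & ~Q) | (S & ~T)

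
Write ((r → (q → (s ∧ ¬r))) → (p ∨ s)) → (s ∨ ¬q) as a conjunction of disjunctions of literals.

((r → (q → (s ∧ ¬r))) → (p ∨ s)) → (s ∨ ¬q)
⇔ ¬((r → (q → (s ∧ ¬r))) → (p ∨ s)) ∨ s ∨ ¬q   (eliminate →)
⇔ ¬(¬(r → (q → (s ∧ ¬r))) ∨ p ∨ s) ∨ s ∨ ¬q   (eliminate →)
⇔ ¬(¬(¬r ∨ (q → (s ∧ ¬r))) ∨ p ∨ s) ∨ s ∨ ¬q   (eliminate →)
⇔ ¬(¬(¬r ∨ ¬q ∨ (s ∧ ¬r)) ∨ p ∨ s) ∨ s ∨ ¬q   (eliminate →)
⇔ (¬¬(¬r ∨ ¬q ∨ (s ∧ ¬r)) ∧ ¬p ∧ ¬s) ∨ s ∨ ¬q   (De Morgan)
⇔ ((¬r ∨ ¬q ∨ (s ∧ ¬r)) ∧ ¬p ∧ ¬s) ∨ s ∨ ¬q   (double negation)
⇔ (¬r ∨ ¬q ∨ s ∨ s ∨ ¬q) ∧ (¬r ∨ ¬q ∨ ¬r ∨ s ∨ ¬q) ∧ (¬p ∨ s ∨ ¬q) ∧ (¬s ∨ s ∨ ¬q)   (distribute ∨ over ∧)
⇔ (¬r ∨ ¬q ∨ s) ∧ (¬p ∨ s ∨ ¬q)   (simplify)

(¬r ∨ ¬q ∨ s) ∧ (¬p ∨ s ∨ ¬q)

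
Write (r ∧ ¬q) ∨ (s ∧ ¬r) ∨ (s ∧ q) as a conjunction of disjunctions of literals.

(r ∧ ¬q) ∨ (s ∧ ¬r) ∨ (s ∧ q)
⇔ (r ∨ s ∨ s) ∧ (r ∨ s ∨ q) ∧ (r ∨ ¬r ∨ s) ∧ (r ∨ ¬r ∨ q) ∧ (¬q ∨ s ∨ s) ∧ (¬q ∨ s ∨ q) ∧ (¬q ∨ ¬r ∨ s) ∧ (¬q ∨ ¬r ∨ q)   (distribute ∨ over ∧)
⇔ (r ∨ s) ∧ (¬q ∨ s)   (simplify)

(r ∨ s) ∧ (¬q ∨ s)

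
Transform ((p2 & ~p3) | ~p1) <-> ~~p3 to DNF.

((p2 & ~p3) | ~p1) <-> ~~p3
≡ (((p2 & ~p3) | ~p1) -> ~~p3) & (~~p3 -> ((p2 & ~p3) | ~p1))   [eliminate <->]
≡ (~((p2 & ~p3) | ~p1) | ~~p3) & (~~p3 -> ((p2 & ~p3) | ~p1))   [eliminate ->]
≡ (~((p2 & ~p3) | ~p1) | ~~p3) & (~~~p3 | (p2 & ~p3) | ~p1)   [eliminate ->]
≡ ((~(p2 & ~p3) & ~~p1) | ~~p3) & (~~~p3 | (p2 & ~p3) | ~p1)   [De Morgan]
≡ (((~p2 | ~~p3) & ~~p1) | ~~p3) & (~~~p3 | (p2 & ~p3) | ~p1)   [De Morgan]
≡ (((~p2 | p3) & ~~p1) | ~~p3) & (~~~p3 | (p2 & ~p3) | ~p1)   [double negation]
≡ (((~p2 | p3) & p1) | ~~p3) & (~~~p3 | (p2 & ~p3) | ~p1)   [double negation]
≡ (((~p2 | p3) & p1) | p3) & (~~~p3 | (p2 & ~p3) | ~p1)   [double negation]
≡ (((~p2 | p3) & p1) | p3) & (~p3 | (p2 & ~p3) | ~p1)   [double negation]
≡ (~p2 & p1 & ~p3) | (~p2 & p1 & p2 & ~p3) | (~p2 & p1 & ~p1) | (p3 & p1 & ~p3) | (p3 & p1 & p2 & ~p3) | (p3 & p1 & ~p1) | (p3 & ~p3) | (p3 & p2 & ~p3) | (p3 & ~p1)   [distribute & over |]
≡ (~p2 & p1 & ~p3) | (p3 & ~p1)   [simplify]

(~p2 & p1 & ~p3) | (p3 & ~p1)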